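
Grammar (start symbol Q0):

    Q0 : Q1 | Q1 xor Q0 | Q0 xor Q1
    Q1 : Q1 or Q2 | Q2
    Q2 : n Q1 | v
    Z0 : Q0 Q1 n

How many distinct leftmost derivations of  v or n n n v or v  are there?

Parse trees for v or n n n v or v:
  [Q0 [Q1 [Q1 [Q2 v]] or [Q2 n [Q1 [Q1 [Q2 n [Q1 [Q2 n [Q1 [Q2 v]]]]]] or [Q2 v]]]]]
  [Q0 [Q1 [Q1 [Q2 v]] or [Q2 n [Q1 [Q2 n [Q1 [Q1 [Q2 n [Q1 [Q2 v]]]] or [Q2 v]]]]]]]
  [Q0 [Q1 [Q1 [Q2 v]] or [Q2 n [Q1 [Q2 n [Q1 [Q2 n [Q1 [Q1 [Q2 v]] or [Q2 v]]]]]]]]]
  [Q0 [Q1 [Q1 [Q1 [Q2 v]] or [Q2 n [Q1 [Q2 n [Q1 [Q2 n [Q1 [Q2 v]]]]]]]] or [Q2 v]]]

4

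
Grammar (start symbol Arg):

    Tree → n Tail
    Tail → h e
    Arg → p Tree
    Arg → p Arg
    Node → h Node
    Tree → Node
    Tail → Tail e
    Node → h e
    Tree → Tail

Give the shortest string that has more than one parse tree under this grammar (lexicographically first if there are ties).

p h e

length 3: p h e has 2 parse trees

Two derivations of p h e:
  Arg ⇒ p Tree ⇒ p Node ⇒ p h e
  Arg ⇒ p Tree ⇒ p Tail ⇒ p h e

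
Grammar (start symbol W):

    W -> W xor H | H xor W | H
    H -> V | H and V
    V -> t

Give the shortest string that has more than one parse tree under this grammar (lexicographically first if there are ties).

t xor t

length 1: no string has ≥2 trees
length 3: t xor t has 2 parse trees

Two derivations of t xor t:
  W ⇒ W xor H ⇒ H xor H ⇒ V xor H ⇒ t xor H ⇒ t xor V ⇒ t xor t
  W ⇒ H xor W ⇒ V xor W ⇒ t xor W ⇒ t xor H ⇒ t xor V ⇒ t xor t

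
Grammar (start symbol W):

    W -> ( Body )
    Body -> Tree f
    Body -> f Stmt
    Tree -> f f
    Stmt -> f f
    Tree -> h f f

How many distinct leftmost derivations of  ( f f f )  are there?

Parse trees for ( f f f ):
  [W ( [Body [Tree f f] f] )]
  [W ( [Body f [Stmt f f]] )]

2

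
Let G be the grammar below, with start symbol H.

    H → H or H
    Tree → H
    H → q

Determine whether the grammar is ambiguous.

Witness: q or q or q

Derivation 1: H ⇒ H or H ⇒ H or H or H ⇒ q or H or H ⇒ q or q or H ⇒ q or q or q
Derivation 2: H ⇒ H or H ⇒ q or H ⇒ q or H or H ⇒ q or q or H ⇒ q or q or q

Two distinct leftmost derivations for the same string.

Ambiguous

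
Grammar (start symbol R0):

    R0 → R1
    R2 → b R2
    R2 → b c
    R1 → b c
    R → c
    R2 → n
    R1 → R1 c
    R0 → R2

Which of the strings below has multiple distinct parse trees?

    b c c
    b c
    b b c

b c

b c c: 1 tree
b c: 2 trees
b b c: 1 tree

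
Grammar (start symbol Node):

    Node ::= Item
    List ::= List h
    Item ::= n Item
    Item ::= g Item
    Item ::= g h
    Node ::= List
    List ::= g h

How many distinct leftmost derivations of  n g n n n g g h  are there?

1

Parse trees for n g n n n g g h:
  [Node [Item n [Item g [Item n [Item n [Item n [Item g [Item g h]]]]]]]]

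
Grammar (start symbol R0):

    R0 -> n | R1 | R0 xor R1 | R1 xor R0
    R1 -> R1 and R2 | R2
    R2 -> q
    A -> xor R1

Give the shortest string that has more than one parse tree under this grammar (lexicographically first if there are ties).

q xor q

length 1: no string has ≥2 trees
length 3: q xor q has 2 parse trees

Two derivations of q xor q:
  R0 ⇒ R0 xor R1 ⇒ R1 xor R1 ⇒ R2 xor R1 ⇒ q xor R1 ⇒ q xor R2 ⇒ q xor q
  R0 ⇒ R1 xor R0 ⇒ R2 xor R0 ⇒ q xor R0 ⇒ q xor R1 ⇒ q xor R2 ⇒ q xor q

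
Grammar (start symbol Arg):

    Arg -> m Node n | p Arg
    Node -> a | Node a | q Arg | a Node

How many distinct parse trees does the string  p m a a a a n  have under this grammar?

Parse trees for p m a a a a n:
  [Arg p [Arg m [Node [Node [Node [Node a] a] a] a] n]]
  [Arg p [Arg m [Node [Node [Node a [Node a]] a] a] n]]
  [Arg p [Arg m [Node [Node a [Node [Node a] a]] a] n]]
  [Arg p [Arg m [Node [Node a [Node a [Node a]]] a] n]]
  [Arg p [Arg m [Node a [Node [Node [Node a] a] a]] n]]
  [Arg p [Arg m [Node a [Node [Node a [Node a]] a]] n]]
  [Arg p [Arg m [Node a [Node a [Node [Node a] a]]] n]]
  [Arg p [Arg m [Node a [Node a [Node a [Node a]]]] n]]

8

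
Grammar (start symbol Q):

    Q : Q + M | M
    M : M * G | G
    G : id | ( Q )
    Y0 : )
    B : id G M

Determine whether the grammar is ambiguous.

Unambiguous

Only Q, M, G are reachable from Q; ignoring the rest: The grammar is stratified — Q handles '+' (left-recursive), M handles '*', G atoms. Each operator has a fixed associativity and precedence level, so every string has one parse.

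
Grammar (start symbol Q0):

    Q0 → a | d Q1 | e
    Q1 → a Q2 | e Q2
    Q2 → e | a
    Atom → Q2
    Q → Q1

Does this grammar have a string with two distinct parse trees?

Unambiguous

(Atom, Q are unreachable from Q0, so their rules don't affect L(Q0).) The reachable rules are right-linear with at most one rule per (nonterminal, next-terminal) pair. Each input token forces the next rule, so parsing is deterministic.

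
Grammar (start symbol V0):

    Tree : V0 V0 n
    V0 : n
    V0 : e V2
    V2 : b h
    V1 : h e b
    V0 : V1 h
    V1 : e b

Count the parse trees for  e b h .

Parse trees for e b h:
  [V0 e [V2 b h]]
  [V0 [V1 e b] h]

2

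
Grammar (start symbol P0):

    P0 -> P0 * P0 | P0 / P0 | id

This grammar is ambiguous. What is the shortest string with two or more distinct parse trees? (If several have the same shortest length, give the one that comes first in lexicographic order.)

id * id * id

length 1: no string has ≥2 trees
length 3: no string has ≥2 trees
length 5: id * id * id has 2 parse trees

Two derivations of id * id * id:
  P0 ⇒ P0 * P0 ⇒ P0 * P0 * P0 ⇒ id * P0 * P0 ⇒ id * id * P0 ⇒ id * id * id
  P0 ⇒ P0 * P0 ⇒ id * P0 ⇒ id * P0 * P0 ⇒ id * id * P0 ⇒ id * id * id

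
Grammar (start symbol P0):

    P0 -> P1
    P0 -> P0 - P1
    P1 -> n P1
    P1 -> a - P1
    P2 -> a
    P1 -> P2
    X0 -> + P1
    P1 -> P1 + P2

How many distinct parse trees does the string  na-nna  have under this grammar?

2

Parse trees for na-nna:
  [P0 [P1 n [P1 a - [P1 n [P1 n [P1 [P2 a]]]]]]]
  [P0 [P0 [P1 n [P1 [P2 a]]]] - [P1 n [P1 n [P1 [P2 a]]]]]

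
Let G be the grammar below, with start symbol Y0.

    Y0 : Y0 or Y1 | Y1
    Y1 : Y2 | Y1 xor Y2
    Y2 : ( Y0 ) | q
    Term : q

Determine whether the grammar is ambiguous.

Only Y0, Y1, Y2 are reachable from Y0; ignoring the rest: Y0 → Y0 or Y1 | Y1  ;  Y1 → Y1 xor Y2 | Y2  — a left-associative chain with Y2 at the bottom. Each string factors uniquely by precedence.

Unambiguous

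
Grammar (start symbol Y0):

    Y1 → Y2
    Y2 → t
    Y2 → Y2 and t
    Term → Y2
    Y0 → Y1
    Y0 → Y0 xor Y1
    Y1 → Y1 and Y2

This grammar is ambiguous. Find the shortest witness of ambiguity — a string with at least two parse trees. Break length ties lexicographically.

t and t

length 1: no string has ≥2 trees
length 3: t and t has 2 parse trees

Two derivations of t and t:
  Y0 ⇒ Y1 ⇒ Y2 ⇒ Y2 and t ⇒ t and t
  Y0 ⇒ Y1 ⇒ Y1 and Y2 ⇒ Y2 and Y2 ⇒ t and Y2 ⇒ t and t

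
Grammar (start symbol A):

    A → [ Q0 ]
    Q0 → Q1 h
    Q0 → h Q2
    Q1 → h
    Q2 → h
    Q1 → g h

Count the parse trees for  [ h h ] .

Parse trees for [ h h ]:
  [A [ [Q0 [Q1 h] h] ]]
  [A [ [Q0 h [Q2 h]] ]]

2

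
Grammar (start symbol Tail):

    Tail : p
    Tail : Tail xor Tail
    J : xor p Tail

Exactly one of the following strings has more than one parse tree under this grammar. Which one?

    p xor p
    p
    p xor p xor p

p xor p xor p

p xor p: 1 tree
p: 1 tree
p xor p xor p: 2 trees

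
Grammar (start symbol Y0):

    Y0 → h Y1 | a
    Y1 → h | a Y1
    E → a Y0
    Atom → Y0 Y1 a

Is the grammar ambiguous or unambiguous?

Unambiguous

Only Y0, Y1 are reachable from Y0; ignoring the rest: Each reachable nonterminal has at most one production per leading terminal, and all productions are right-linear; the derivation is determined token-by-token.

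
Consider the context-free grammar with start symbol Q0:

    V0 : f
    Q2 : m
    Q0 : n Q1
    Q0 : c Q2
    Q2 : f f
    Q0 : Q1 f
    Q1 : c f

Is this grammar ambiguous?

Ambiguous

Witness: c f f

Derivation 1: Q0 ⇒ c Q2 ⇒ c f f
Derivation 2: Q0 ⇒ Q1 f ⇒ c f f

Two distinct leftmost derivations for the same string.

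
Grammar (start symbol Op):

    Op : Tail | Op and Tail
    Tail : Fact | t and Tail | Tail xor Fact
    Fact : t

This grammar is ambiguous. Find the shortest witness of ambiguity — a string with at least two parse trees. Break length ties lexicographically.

t and t

length 1: no string has ≥2 trees
length 3: t and t has 2 parse trees

Two derivations of t and t:
  Op ⇒ Tail ⇒ t and Tail ⇒ t and Fact ⇒ t and t
  Op ⇒ Op and Tail ⇒ Tail and Tail ⇒ Fact and Tail ⇒ t and Tail ⇒ t and Fact ⇒ t and t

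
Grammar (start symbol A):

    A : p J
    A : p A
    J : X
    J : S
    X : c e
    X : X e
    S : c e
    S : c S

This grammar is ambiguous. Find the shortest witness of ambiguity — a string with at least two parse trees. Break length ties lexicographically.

length 3: p c e has 2 parse trees

Two derivations of p c e:
  A ⇒ p J ⇒ p X ⇒ p c e
  A ⇒ p J ⇒ p S ⇒ p c e

p c e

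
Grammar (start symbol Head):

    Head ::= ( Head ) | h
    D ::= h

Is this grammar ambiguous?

Only Head is reachable from Head; ignoring the rest: L(Head) is { openⁿ atom closeⁿ : n ≥ 0 }. The bracket depth fixes n, and the derivation is forced at every step.

Unambiguous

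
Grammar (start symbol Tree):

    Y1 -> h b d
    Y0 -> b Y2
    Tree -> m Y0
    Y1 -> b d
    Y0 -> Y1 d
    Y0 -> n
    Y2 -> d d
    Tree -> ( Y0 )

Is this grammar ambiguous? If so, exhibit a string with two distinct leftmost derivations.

Ambiguous

Witness: m b d d

Derivation 1: Tree ⇒ m Y0 ⇒ m b Y2 ⇒ m b d d
Derivation 2: Tree ⇒ m Y0 ⇒ m Y1 d ⇒ m b d d

Two distinct leftmost derivations for the same string.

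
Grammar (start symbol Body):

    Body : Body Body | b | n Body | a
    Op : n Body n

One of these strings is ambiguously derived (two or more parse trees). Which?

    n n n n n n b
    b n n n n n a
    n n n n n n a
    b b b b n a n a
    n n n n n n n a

n n n n n n b: 1 tree
b n n n n n a: 1 tree
n n n n n n a: 1 tree
b b b b n a n a: 56 trees
n n n n n n n a: 1 tree

b b b b n a n a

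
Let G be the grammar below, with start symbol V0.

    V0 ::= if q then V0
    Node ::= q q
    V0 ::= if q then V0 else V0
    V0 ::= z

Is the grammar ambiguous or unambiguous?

Ambiguous

Witness: if q then if q then z else z

Derivation 1: V0 ⇒ if q then V0 ⇒ if q then if q then V0 else V0 ⇒ if q then if q then z else V0 ⇒ if q then if q then z else z
Derivation 2: V0 ⇒ if q then V0 else V0 ⇒ if q then if q then V0 else V0 ⇒ if q then if q then z else V0 ⇒ if q then if q then z else z

Two distinct leftmost derivations for the same string.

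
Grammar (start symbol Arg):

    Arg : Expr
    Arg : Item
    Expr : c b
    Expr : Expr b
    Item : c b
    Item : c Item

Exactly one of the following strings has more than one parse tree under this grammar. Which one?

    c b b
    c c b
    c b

c b

c b b: 1 tree
c c b: 1 tree
c b: 2 trees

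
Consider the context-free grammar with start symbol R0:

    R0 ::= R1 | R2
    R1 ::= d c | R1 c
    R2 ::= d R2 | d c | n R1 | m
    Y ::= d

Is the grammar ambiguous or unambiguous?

Ambiguous

Witness: d c

Derivation 1: R0 ⇒ R1 ⇒ d c
Derivation 2: R0 ⇒ R2 ⇒ d c

Two distinct leftmost derivations for the same string.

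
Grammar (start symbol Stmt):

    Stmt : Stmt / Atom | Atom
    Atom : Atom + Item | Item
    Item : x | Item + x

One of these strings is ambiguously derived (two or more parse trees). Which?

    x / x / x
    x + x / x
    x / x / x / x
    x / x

x / x / x: 1 tree
x + x / x: 2 trees
x / x / x / x: 1 tree
x / x: 1 tree

x + x / x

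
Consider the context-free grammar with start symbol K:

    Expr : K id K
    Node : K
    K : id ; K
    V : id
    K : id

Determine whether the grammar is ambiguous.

Unambiguous

(Node, V, Expr are unreachable from K, so their rules don't affect L(K).) Right-recursive list with a separator: after each atom, whether the separator follows determines the rule. One parse per string.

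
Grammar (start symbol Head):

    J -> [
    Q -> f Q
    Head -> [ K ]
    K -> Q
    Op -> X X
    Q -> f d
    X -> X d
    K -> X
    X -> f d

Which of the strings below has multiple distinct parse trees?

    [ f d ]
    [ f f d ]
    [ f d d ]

[ f d ]: 2 trees
[ f f d ]: 1 tree
[ f d d ]: 1 tree

[ f d ]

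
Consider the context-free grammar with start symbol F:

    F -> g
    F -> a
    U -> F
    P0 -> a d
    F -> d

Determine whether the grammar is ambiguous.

Unambiguous

Only F is reachable from F; ignoring the rest: Restricted to the reachable nonterminals, every rule has the form A → t or A → t B, and no two rules for the same A share a first terminal. The grammar encodes a DFA — one run per string.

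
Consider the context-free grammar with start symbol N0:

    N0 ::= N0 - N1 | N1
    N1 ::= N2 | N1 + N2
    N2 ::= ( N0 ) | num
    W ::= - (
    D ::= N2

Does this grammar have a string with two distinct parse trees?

Only N0, N1, N2 are reachable from N0; ignoring the rest: N0 → N0 - N1 | N1  ;  N1 → N1 + N2 | N2  — a left-associative chain with N2 at the bottom. Each string factors uniquely by precedence.

Unambiguous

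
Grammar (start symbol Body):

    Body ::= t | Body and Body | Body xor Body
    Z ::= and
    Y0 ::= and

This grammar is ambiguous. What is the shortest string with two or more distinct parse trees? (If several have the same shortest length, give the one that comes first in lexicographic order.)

t and t and t

length 1: no string has ≥2 trees
length 3: no string has ≥2 trees
length 5: t and t and t has 2 parse trees

Two derivations of t and t and t:
  Body ⇒ Body and Body ⇒ t and Body ⇒ t and Body and Body ⇒ t and t and Body ⇒ t and t and t
  Body ⇒ Body and Body ⇒ Body and Body and Body ⇒ t and Body and Body ⇒ t and t and Body ⇒ t and t and t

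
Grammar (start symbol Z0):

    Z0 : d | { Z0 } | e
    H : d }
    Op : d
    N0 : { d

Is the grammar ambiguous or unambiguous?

(H, Op, N0 are unreachable from Z0, so their rules don't affect L(Z0).) Each string is a nest of matched brackets around a single atom. An opening bracket forces the recursive rule; an atom forces the base rule.

Unambiguous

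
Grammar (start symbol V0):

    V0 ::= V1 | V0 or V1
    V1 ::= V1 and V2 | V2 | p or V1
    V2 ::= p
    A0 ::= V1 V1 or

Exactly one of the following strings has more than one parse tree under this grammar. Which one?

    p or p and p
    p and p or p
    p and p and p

p or p and p: 3 trees
p and p or p: 1 tree
p and p and p: 1 tree

p or p and p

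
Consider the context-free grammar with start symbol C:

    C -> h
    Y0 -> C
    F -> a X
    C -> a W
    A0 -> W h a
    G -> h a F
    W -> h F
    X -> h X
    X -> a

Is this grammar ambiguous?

Only C, W, F, X are reachable from C; ignoring the rest: Restricted to the reachable nonterminals, every rule has the form A → t or A → t B, and no two rules for the same A share a first terminal. The grammar encodes a DFA — one run per string.

Unambiguous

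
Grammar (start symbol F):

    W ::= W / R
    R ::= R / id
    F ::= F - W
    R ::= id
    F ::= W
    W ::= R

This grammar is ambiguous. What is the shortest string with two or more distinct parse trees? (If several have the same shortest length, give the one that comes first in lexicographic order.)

id / id

length 1: no string has ≥2 trees
length 3: id / id has 2 parse trees

Two derivations of id / id:
  F ⇒ W ⇒ W / R ⇒ R / R ⇒ id / R ⇒ id / id
  F ⇒ W ⇒ R ⇒ R / id ⇒ id / id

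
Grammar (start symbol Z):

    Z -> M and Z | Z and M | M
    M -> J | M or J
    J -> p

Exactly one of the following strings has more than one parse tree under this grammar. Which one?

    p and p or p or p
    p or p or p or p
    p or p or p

p and p or p or p

p and p or p or p: 2 trees
p or p or p or p: 1 tree
p or p or p: 1 tree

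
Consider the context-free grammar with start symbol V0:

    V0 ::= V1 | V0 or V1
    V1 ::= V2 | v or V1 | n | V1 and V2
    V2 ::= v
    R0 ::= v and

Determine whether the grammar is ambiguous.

Ambiguous

Witness: v or n

Derivation 1: V0 ⇒ V1 ⇒ v or V1 ⇒ v or n
Derivation 2: V0 ⇒ V0 or V1 ⇒ V1 or V1 ⇒ V2 or V1 ⇒ v or V1 ⇒ v or n

Two distinct leftmost derivations for the same string.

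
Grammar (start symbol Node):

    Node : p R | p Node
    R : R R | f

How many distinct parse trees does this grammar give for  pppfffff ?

14

Parse trees for pppfffff (showing first 6 of 14):
  [Node p [Node p [Node p [R [R f] [R [R f] [R [R f] [R [R f] [R f]]]]]]]]
  [Node p [Node p [Node p [R [R f] [R [R f] [R [R [R f] [R f]] [R f]]]]]]]
  [Node p [Node p [Node p [R [R f] [R [R [R f] [R f]] [R [R f] [R f]]]]]]]
  [Node p [Node p [Node p [R [R f] [R [R [R f] [R [R f] [R f]]] [R f]]]]]]
  [Node p [Node p [Node p [R [R f] [R [R [R [R f] [R f]] [R f]] [R f]]]]]]
  [Node p [Node p [Node p [R [R [R f] [R f]] [R [R f] [R [R f] [R f]]]]]]]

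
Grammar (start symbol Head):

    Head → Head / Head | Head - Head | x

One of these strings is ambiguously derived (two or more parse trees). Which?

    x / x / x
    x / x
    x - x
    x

x / x / x

x / x / x: 2 trees
x / x: 1 tree
x - x: 1 tree
x: 1 tree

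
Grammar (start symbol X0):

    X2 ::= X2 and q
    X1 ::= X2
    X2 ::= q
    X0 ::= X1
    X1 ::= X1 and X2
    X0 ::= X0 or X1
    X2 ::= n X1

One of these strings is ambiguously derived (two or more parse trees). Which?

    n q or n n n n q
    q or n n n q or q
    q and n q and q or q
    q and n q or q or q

n q or n n n n q: 1 tree
q or n n n q or q: 1 tree
q and n q and q or q: 4 trees
q and n q or q or q: 1 tree

q and n q and q or q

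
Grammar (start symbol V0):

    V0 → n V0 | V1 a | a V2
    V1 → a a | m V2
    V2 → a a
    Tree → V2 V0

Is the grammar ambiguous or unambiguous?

Witness: a a a

Derivation 1: V0 ⇒ V1 a ⇒ a a a
Derivation 2: V0 ⇒ a V2 ⇒ a a a

Two distinct leftmost derivations for the same string.

Ambiguous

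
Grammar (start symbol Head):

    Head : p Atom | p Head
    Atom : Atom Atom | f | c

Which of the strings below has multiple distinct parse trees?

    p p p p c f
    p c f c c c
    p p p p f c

p c f c c c

p p p p c f: 1 tree
p c f c c c: 14 trees
p p p p f c: 1 tree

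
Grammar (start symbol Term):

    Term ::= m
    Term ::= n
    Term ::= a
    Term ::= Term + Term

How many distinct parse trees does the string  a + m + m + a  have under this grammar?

Parse trees for a + m + m + a:
  [Term [Term a] + [Term [Term m] + [Term [Term m] + [Term a]]]]
  [Term [Term a] + [Term [Term [Term m] + [Term m]] + [Term a]]]
  [Term [Term [Term a] + [Term m]] + [Term [Term m] + [Term a]]]
  [Term [Term [Term a] + [Term [Term m] + [Term m]]] + [Term a]]
  [Term [Term [Term [Term a] + [Term m]] + [Term m]] + [Term a]]

5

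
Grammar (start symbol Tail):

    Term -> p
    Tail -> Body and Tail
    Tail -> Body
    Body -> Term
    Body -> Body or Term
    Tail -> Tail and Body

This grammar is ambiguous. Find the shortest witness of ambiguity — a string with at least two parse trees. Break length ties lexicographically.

length 1: no string has ≥2 trees
length 3: p and p has 2 parse trees

Two derivations of p and p:
  Tail ⇒ Body and Tail ⇒ Term and Tail ⇒ p and Tail ⇒ p and Body ⇒ p and Term ⇒ p and p
  Tail ⇒ Tail and Body ⇒ Body and Body ⇒ Term and Body ⇒ p and Body ⇒ p and Term ⇒ p and p

p and p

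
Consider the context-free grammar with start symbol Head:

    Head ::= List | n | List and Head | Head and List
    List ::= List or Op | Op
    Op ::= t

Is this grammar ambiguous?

Witness: t and t

Derivation 1: Head ⇒ List and Head ⇒ Op and Head ⇒ t and Head ⇒ t and List ⇒ t and Op ⇒ t and t
Derivation 2: Head ⇒ Head and List ⇒ List and List ⇒ Op and List ⇒ t and List ⇒ t and Op ⇒ t and t

Two distinct leftmost derivations for the same string.

Ambiguous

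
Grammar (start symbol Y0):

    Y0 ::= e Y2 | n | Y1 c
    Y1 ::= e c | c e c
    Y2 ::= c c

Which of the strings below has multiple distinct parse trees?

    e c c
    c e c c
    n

e c c: 2 trees
c e c c: 1 tree
n: 1 tree

e c c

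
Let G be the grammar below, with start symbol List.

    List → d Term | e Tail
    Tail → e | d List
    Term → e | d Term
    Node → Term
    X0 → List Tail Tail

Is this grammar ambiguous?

Only List, Tail, Term are reachable from List; ignoring the rest: Restricted to the reachable nonterminals, every rule has the form A → t or A → t B, and no two rules for the same A share a first terminal. The grammar encodes a DFA — one run per string.

Unambiguous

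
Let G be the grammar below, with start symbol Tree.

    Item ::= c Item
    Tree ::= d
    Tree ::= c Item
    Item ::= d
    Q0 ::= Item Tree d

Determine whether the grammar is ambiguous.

(Q0 is unreachable from Tree, so its rules don't affect L(Tree).) Each reachable nonterminal has at most one production per leading terminal, and all productions are right-linear; the derivation is determined token-by-token.

Unambiguous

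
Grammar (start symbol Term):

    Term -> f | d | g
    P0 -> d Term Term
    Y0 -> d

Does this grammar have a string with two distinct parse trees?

Only Term is reachable from Term; ignoring the rest: Each reachable nonterminal has at most one production per leading terminal, and all productions are right-linear; the derivation is determined token-by-token.

Unambiguous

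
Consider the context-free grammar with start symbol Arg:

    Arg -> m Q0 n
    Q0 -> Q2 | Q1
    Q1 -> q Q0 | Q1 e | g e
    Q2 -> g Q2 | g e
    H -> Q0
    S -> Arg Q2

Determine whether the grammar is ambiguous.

Witness: m g e n

Derivation 1: Arg ⇒ m Q0 n ⇒ m Q2 n ⇒ m g e n
Derivation 2: Arg ⇒ m Q0 n ⇒ m Q1 n ⇒ m g e n

Two distinct leftmost derivations for the same string.

Ambiguous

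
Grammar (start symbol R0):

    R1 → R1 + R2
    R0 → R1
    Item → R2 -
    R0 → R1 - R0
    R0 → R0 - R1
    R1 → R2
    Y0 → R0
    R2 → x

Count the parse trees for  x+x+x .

Parse trees for x+x+x:
  [R0 [R1 [R1 [R1 [R2 x]] + [R2 x]] + [R2 x]]]

1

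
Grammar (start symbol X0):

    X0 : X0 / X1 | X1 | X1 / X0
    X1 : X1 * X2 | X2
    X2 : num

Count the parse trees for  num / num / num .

Parse trees for num / num / num:
  [X0 [X0 [X0 [X1 [X2 num]]] / [X1 [X2 num]]] / [X1 [X2 num]]]
  [X0 [X0 [X1 [X2 num]] / [X0 [X1 [X2 num]]]] / [X1 [X2 num]]]
  [X0 [X1 [X2 num]] / [X0 [X0 [X1 [X2 num]]] / [X1 [X2 num]]]]
  [X0 [X1 [X2 num]] / [X0 [X1 [X2 num]] / [X0 [X1 [X2 num]]]]]

4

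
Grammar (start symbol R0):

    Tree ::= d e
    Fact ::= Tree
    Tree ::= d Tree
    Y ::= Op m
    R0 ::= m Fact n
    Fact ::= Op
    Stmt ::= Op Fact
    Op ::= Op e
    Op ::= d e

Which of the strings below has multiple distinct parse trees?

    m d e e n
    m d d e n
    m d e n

m d e e n: 1 tree
m d d e n: 1 tree
m d e n: 2 trees

m d e n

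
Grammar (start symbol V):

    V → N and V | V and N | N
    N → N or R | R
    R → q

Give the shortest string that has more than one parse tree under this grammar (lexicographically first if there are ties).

q and q

length 1: no string has ≥2 trees
length 3: q and q has 2 parse trees

Two derivations of q and q:
  V ⇒ N and V ⇒ R and V ⇒ q and V ⇒ q and N ⇒ q and R ⇒ q and q
  V ⇒ V and N ⇒ N and N ⇒ R and N ⇒ q and N ⇒ q and R ⇒ q and q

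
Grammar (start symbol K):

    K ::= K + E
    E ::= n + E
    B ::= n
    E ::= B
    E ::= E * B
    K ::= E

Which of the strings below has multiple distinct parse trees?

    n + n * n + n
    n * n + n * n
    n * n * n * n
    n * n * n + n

n + n * n + n: 3 trees
n * n + n * n: 1 tree
n * n * n * n: 1 tree
n * n * n + n: 1 tree

n + n * n + n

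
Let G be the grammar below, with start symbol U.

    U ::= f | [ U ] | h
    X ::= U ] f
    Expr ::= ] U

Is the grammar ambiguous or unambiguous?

Unambiguous

Only U is reachable from U; ignoring the rest: Each string is a nest of matched brackets around a single atom. An opening bracket forces the recursive rule; an atom forces the base rule.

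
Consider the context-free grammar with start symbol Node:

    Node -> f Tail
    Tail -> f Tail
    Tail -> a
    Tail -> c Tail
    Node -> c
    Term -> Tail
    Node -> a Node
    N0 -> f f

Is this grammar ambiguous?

Unambiguous

Only Node, Tail are reachable from Node; ignoring the rest: Restricted to the reachable nonterminals, every rule has the form A → t or A → t B, and no two rules for the same A share a first terminal. The grammar encodes a DFA — one run per string.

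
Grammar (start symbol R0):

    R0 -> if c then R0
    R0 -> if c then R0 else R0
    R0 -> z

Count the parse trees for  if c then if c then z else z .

Parse trees for if c then if c then z else z:
  [R0 if c then [R0 if c then [R0 z] else [R0 z]]]
  [R0 if c then [R0 if c then [R0 z]] else [R0 z]]

2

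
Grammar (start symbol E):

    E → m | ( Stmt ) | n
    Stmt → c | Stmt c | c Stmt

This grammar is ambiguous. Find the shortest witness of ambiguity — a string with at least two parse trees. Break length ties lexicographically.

length 1: no string has ≥2 trees
length 3: no string has ≥2 trees
length 4: ( c c ) has 2 parse trees

Two derivations of ( c c ):
  E ⇒ ( Stmt ) ⇒ ( Stmt c ) ⇒ ( c c )
  E ⇒ ( Stmt ) ⇒ ( c Stmt ) ⇒ ( c c )

( c c )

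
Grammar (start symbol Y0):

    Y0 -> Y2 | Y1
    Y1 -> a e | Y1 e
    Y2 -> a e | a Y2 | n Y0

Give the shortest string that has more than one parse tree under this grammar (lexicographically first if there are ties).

a e

length 2: a e has 2 parse trees

Two derivations of a e:
  Y0 ⇒ Y2 ⇒ a e
  Y0 ⇒ Y1 ⇒ a e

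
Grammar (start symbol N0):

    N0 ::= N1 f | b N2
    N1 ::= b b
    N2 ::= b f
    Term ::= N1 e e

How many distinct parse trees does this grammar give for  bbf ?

2

Parse trees for bbf:
  [N0 [N1 b b] f]
  [N0 b [N2 b f]]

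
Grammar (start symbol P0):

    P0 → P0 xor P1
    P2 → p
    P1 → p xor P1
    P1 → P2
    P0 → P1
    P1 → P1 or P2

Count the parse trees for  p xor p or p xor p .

3

Parse trees for p xor p or p xor p:
  [P0 [P0 [P0 [P1 [P2 p]]] xor [P1 [P1 [P2 p]] or [P2 p]]] xor [P1 [P2 p]]]
  [P0 [P0 [P1 p xor [P1 [P1 [P2 p]] or [P2 p]]]] xor [P1 [P2 p]]]
  [P0 [P0 [P1 [P1 p xor [P1 [P2 p]]] or [P2 p]]] xor [P1 [P2 p]]]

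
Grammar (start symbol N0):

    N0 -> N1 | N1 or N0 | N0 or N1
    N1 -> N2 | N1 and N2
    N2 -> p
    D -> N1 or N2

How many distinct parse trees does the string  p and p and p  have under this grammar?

Parse trees for p and p and p:
  [N0 [N1 [N1 [N1 [N2 p]] and [N2 p]] and [N2 p]]]

1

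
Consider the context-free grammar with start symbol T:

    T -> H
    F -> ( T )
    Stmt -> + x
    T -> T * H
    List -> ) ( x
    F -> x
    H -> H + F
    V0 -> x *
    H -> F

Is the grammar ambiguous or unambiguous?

(Stmt, List, V0 are unreachable from T, so their rules don't affect L(T).) This is a standard precedence ladder (T over H over F), with each level left-recursive on its own operator ('*' at T, '+' at H). That structure is LR(1), hence unambiguous.

Unambiguous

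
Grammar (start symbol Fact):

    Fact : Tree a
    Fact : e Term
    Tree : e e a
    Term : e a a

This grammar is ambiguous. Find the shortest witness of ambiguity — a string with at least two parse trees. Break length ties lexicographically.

e e a a

length 4: e e a a has 2 parse trees

Two derivations of e e a a:
  Fact ⇒ Tree a ⇒ e e a a
  Fact ⇒ e Term ⇒ e e a a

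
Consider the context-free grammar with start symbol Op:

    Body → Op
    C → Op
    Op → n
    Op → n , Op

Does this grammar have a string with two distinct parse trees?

(C, Body are unreachable from Op, so their rules don't affect L(Op).) Right-recursive list with a separator: after each atom, whether the separator follows determines the rule. One parse per string.

Unambiguous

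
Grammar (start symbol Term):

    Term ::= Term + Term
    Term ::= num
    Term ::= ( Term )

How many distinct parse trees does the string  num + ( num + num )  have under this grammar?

1

Parse trees for num + ( num + num ):
  [Term [Term num] + [Term ( [Term [Term num] + [Term num]] )]]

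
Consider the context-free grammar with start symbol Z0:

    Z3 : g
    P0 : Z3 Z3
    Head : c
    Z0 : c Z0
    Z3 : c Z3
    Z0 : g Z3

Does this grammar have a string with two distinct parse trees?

Only Z0, Z3 are reachable from Z0; ignoring the rest: The reachable rules are right-linear with at most one rule per (nonterminal, next-terminal) pair. Each input token forces the next rule, so parsing is deterministic.

Unambiguous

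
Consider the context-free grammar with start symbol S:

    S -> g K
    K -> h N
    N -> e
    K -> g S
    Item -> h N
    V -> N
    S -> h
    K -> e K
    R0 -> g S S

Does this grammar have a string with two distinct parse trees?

(R0, Item, V are unreachable from S, so their rules don't affect L(S).) Each reachable nonterminal has at most one production per leading terminal, and all productions are right-linear; the derivation is determined token-by-token.

Unambiguous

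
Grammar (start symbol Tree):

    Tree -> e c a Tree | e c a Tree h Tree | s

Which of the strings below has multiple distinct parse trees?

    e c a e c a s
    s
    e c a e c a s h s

e c a e c a s h s

e c a e c a s: 1 tree
s: 1 tree
e c a e c a s h s: 2 trees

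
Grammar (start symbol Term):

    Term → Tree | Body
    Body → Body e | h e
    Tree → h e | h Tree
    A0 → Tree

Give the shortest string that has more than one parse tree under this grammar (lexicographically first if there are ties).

h e

length 2: h e has 2 parse trees

Two derivations of h e:
  Term ⇒ Tree ⇒ h e
  Term ⇒ Body ⇒ h e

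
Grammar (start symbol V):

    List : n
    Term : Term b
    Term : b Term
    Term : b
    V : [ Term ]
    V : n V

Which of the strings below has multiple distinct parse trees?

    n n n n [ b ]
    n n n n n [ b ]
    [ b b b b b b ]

[ b b b b b b ]

n n n n [ b ]: 1 tree
n n n n n [ b ]: 1 tree
[ b b b b b b ]: 32 trees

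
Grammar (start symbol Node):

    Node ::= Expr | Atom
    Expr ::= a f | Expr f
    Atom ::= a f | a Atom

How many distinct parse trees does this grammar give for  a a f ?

Parse trees for a a f:
  [Node [Atom a [Atom a f]]]

1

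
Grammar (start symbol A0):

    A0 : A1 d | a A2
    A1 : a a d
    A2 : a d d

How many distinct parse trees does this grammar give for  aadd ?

Parse trees for aadd:
  [A0 [A1 a a d] d]
  [A0 a [A2 a d d]]

2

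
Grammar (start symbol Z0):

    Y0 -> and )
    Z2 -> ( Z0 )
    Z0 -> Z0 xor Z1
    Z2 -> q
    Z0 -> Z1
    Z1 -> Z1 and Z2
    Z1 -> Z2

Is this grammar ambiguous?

(Y0 is unreachable from Z0, so its rules don't affect L(Z0).) This is a standard precedence ladder (Z0 over Z1 over Z2), with each level left-recursive on its own operator ('xor' at Z0, 'and' at Z1). That structure is LR(1), hence unambiguous.

Unambiguous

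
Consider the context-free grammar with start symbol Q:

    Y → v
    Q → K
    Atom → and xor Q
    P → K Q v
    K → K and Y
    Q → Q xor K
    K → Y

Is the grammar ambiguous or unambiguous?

Unambiguous

(P, Atom are unreachable from Q, so their rules don't affect L(Q).) The grammar is stratified — Q handles 'xor' (left-recursive), K handles 'and', Y atoms. Each operator has a fixed associativity and precedence level, so every string has one parse.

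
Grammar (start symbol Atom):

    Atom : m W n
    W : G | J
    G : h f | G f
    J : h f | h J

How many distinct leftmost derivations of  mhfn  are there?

Parse trees for mhfn:
  [Atom m [W [G h f]] n]
  [Atom m [W [J h f]] n]

2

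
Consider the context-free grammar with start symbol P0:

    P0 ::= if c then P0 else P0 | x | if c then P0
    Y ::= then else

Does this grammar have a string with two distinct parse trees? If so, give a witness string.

Ambiguous

Witness: if c then if c then x else x

Derivation 1: P0 ⇒ if c then P0 else P0 ⇒ if c then if c then P0 else P0 ⇒ if c then if c then x else P0 ⇒ if c then if c then x else x
Derivation 2: P0 ⇒ if c then P0 ⇒ if c then if c then P0 else P0 ⇒ if c then if c then x else P0 ⇒ if c then if c then x else x

Two distinct leftmost derivations for the same string.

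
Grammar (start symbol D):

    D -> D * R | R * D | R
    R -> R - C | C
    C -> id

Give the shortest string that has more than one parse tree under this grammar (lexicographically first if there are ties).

length 1: no string has ≥2 trees
length 3: id * id has 2 parse trees

Two derivations of id * id:
  D ⇒ D * R ⇒ R * R ⇒ C * R ⇒ id * R ⇒ id * C ⇒ id * id
  D ⇒ R * D ⇒ C * D ⇒ id * D ⇒ id * R ⇒ id * C ⇒ id * id

id * id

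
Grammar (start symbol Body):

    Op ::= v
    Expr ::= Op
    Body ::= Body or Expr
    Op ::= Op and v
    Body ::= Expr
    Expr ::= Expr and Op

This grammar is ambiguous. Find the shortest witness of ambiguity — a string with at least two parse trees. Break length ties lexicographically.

v and v

length 1: no string has ≥2 trees
length 3: v and v has 2 parse trees

Two derivations of v and v:
  Body ⇒ Expr ⇒ Op ⇒ Op and v ⇒ v and v
  Body ⇒ Expr ⇒ Expr and Op ⇒ Op and Op ⇒ v and Op ⇒ v and v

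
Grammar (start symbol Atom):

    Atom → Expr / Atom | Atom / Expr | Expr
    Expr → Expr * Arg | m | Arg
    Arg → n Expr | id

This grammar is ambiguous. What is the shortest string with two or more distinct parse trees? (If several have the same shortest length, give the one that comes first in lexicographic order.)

id / id

length 1: no string has ≥2 trees
length 2: no string has ≥2 trees
length 3: id / id has 2 parse trees

Two derivations of id / id:
  Atom ⇒ Expr / Atom ⇒ Arg / Atom ⇒ id / Atom ⇒ id / Expr ⇒ id / Arg ⇒ id / id
  Atom ⇒ Atom / Expr ⇒ Expr / Expr ⇒ Arg / Expr ⇒ id / Expr ⇒ id / Arg ⇒ id / id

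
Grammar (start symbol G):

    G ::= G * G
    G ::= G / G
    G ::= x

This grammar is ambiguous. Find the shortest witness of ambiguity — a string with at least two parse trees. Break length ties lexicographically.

x * x * x

length 1: no string has ≥2 trees
length 3: no string has ≥2 trees
length 5: x * x * x has 2 parse trees

Two derivations of x * x * x:
  G ⇒ G * G ⇒ G * G * G ⇒ x * G * G ⇒ x * x * G ⇒ x * x * x
  G ⇒ G * G ⇒ x * G ⇒ x * G * G ⇒ x * x * G ⇒ x * x * x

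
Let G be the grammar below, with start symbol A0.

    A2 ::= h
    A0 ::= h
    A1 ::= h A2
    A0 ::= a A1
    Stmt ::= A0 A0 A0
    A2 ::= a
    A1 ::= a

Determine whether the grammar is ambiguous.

Only A0, A1, A2 are reachable from A0; ignoring the rest: Each reachable nonterminal has at most one production per leading terminal, and all productions are right-linear; the derivation is determined token-by-token.

Unambiguous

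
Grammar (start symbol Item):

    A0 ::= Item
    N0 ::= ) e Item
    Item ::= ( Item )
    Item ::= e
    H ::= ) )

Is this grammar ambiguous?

Unambiguous

(N0, A0, H are unreachable from Item, so their rules don't affect L(Item).) L(Item) is { openⁿ atom closeⁿ : n ≥ 0 }. The bracket depth fixes n, and the derivation is forced at every step.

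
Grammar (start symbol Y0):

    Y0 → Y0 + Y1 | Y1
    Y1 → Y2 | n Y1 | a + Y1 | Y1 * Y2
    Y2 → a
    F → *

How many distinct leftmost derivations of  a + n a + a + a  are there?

Parse trees for a + n a + a + a:
  [Y0 [Y0 [Y1 [Y2 a]]] + [Y1 n [Y1 a + [Y1 a + [Y1 [Y2 a]]]]]]
  [Y0 [Y0 [Y0 [Y1 [Y2 a]]] + [Y1 n [Y1 [Y2 a]]]] + [Y1 a + [Y1 [Y2 a]]]]
  [Y0 [Y0 [Y1 a + [Y1 n [Y1 [Y2 a]]]]] + [Y1 a + [Y1 [Y2 a]]]]
  [Y0 [Y0 [Y0 [Y1 [Y2 a]]] + [Y1 n [Y1 a + [Y1 [Y2 a]]]]] + [Y1 [Y2 a]]]
  [Y0 [Y0 [Y0 [Y0 [Y1 [Y2 a]]] + [Y1 n [Y1 [Y2 a]]]] + [Y1 [Y2 a]]] + [Y1 [Y2 a]]]
  [Y0 [Y0 [Y0 [Y1 a + [Y1 n [Y1 [Y2 a]]]]] + [Y1 [Y2 a]]] + [Y1 [Y2 a]]]
  [Y0 [Y0 [Y1 a + [Y1 n [Y1 a + [Y1 [Y2 a]]]]]] + [Y1 [Y2 a]]]
  [Y0 [Y1 a + [Y1 n [Y1 a + [Y1 a + [Y1 [Y2 a]]]]]]]

8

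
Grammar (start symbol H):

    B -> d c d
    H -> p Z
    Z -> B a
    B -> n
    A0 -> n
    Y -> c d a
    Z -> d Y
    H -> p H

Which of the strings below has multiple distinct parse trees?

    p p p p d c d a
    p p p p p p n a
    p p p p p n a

p p p p d c d a: 2 trees
p p p p p p n a: 1 tree
p p p p p n a: 1 tree

p p p p d c d a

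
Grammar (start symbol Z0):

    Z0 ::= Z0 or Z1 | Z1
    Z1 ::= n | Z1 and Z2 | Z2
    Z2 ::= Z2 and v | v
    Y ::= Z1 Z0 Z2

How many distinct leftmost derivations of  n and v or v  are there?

Parse trees for n and v or v:
  [Z0 [Z0 [Z1 [Z1 n] and [Z2 v]]] or [Z1 [Z2 v]]]

1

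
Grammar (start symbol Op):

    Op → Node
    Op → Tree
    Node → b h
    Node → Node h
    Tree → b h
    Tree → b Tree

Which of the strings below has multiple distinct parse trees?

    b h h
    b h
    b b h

b h

b h h: 1 tree
b h: 2 trees
b b h: 1 tree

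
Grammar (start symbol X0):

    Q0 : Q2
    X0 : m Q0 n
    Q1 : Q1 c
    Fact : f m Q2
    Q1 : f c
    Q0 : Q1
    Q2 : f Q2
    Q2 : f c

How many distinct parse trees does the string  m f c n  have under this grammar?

Parse trees for m f c n:
  [X0 m [Q0 [Q2 f c]] n]
  [X0 m [Q0 [Q1 f c]] n]

2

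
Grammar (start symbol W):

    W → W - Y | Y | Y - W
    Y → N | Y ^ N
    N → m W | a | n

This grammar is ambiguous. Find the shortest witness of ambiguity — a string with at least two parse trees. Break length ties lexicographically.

a - a

length 1: no string has ≥2 trees
length 2: no string has ≥2 trees
length 3: a - a has 2 parse trees

Two derivations of a - a:
  W ⇒ W - Y ⇒ Y - Y ⇒ N - Y ⇒ a - Y ⇒ a - N ⇒ a - a
  W ⇒ Y - W ⇒ N - W ⇒ a - W ⇒ a - Y ⇒ a - N ⇒ a - a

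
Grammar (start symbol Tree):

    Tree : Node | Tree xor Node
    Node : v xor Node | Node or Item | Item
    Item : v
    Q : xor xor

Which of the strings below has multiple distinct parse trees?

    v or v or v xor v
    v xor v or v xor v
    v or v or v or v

v or v or v xor v: 1 tree
v xor v or v xor v: 3 trees
v or v or v or v: 1 tree

v xor v or v xor v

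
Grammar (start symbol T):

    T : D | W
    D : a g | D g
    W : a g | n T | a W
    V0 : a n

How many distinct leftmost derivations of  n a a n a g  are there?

Parse trees for n a a n a g:
  [T [W n [T [W a [W a [W n [T [D a g]]]]]]]]
  [T [W n [T [W a [W a [W n [T [W a g]]]]]]]]

2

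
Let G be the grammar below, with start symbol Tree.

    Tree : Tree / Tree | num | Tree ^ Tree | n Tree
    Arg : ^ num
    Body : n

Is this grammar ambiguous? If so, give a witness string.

Ambiguous

Witness: n num / num

Derivation 1: Tree ⇒ Tree / Tree ⇒ n Tree / Tree ⇒ n num / Tree ⇒ n num / num
Derivation 2: Tree ⇒ n Tree ⇒ n Tree / Tree ⇒ n num / Tree ⇒ n num / num

Two distinct leftmost derivations for the same string.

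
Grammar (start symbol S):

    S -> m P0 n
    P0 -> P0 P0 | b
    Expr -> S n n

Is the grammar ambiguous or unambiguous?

Ambiguous

Witness: m b b b n

Derivation 1: S ⇒ m P0 n ⇒ m P0 P0 n ⇒ m P0 P0 P0 n ⇒ m b P0 P0 n ⇒ m b b P0 n ⇒ m b b b n
Derivation 2: S ⇒ m P0 n ⇒ m P0 P0 n ⇒ m b P0 n ⇒ m b P0 P0 n ⇒ m b b P0 n ⇒ m b b b n

Two distinct leftmost derivations for the same string.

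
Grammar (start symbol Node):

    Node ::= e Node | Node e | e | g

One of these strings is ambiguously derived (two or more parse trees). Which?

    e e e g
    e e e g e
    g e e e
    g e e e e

e e e g e

e e e g: 1 tree
e e e g e: 4 trees
g e e e: 1 tree
g e e e e: 1 tree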